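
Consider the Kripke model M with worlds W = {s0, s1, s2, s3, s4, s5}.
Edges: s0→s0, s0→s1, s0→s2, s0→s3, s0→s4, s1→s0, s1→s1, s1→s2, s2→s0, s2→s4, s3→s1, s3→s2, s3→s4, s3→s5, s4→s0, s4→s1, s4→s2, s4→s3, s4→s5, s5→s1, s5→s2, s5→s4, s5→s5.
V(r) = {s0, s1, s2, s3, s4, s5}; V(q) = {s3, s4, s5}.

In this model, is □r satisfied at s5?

At s5: □r requires r at every successor {s1, s2, s4, s5}.
  At s1: r is true.
  At s2: r is true.
  At s4: r is true.
  At s5: r is true.
So □r is true at s5.

Yes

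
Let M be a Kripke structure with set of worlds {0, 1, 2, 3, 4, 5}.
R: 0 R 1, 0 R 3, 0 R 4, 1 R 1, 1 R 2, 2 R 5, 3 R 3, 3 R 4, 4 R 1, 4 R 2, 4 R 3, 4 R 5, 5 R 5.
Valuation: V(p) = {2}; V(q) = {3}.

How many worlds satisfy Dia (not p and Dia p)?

Let φ = Dia (not p and Dia p). Evaluate φ at each world:
  0 (successors {1, 3, 4}): φ is true.
  1 (successors {1, 2}): φ is true.
  2 (successors {5}): φ is false.
  3 (successors {3, 4}): φ is true.
  4 (successors {1, 2, 3, 5}): φ is true.
  5 (successors {5}): φ is false.
For instance, at 2:
  At 2: Dia (not p and Dia p) requires not p and Dia p at some successor in {5}.
    At 5: not p and Dia p is false.
  So Dia (not p and Dia p) is false at 2.
Satisfying worlds: {0, 1, 3, 4}

4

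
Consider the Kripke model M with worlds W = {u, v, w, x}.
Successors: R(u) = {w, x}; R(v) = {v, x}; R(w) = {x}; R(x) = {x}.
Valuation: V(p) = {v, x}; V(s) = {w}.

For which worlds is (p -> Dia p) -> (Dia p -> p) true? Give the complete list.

v, x

Recall that Dia ψ holds at a world iff ψ holds at some accessible world.
Let φ = (p -> Dia p) -> (Dia p -> p). Evaluate φ at each world:
  u (successors {w, x}): φ is false.
  v (successors {v, x}): φ is true.
  w (successors {x}): φ is false.
  x (successors {x}): φ is true.
For instance, at v:
  At v: p -> Dia p is true, Dia p -> p is true, so (p -> Dia p) -> (Dia p -> p) is true.
    At v: p is true, Dia p is true, so p -> Dia p is true.
      At v: Dia p requires p at some successor in {v, x}.
        p holds at v, so Dia p is true at v.
    At v: Dia p is true, p is true, so Dia p -> p is true.
      At v: Dia p requires p at some successor in {v, x}.
        p holds at v, so Dia p is true at v.
Satisfying worlds: {v, x}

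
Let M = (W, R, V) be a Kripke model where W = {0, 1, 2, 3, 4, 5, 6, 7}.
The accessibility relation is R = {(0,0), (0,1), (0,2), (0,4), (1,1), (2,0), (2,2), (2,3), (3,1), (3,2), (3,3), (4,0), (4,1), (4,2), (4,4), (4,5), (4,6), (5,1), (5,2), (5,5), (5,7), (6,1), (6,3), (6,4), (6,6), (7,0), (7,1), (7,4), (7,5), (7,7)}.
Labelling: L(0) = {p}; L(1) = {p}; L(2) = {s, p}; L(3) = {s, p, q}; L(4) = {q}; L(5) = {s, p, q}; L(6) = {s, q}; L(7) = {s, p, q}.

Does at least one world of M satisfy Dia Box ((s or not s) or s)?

Let φ = Dia Box ((s or not s) or s). Evaluate φ at each world:
  0 (successors {0, 1, 2, 4}): φ is true.
  1 (successors {1}): φ is true.
  2 (successors {0, 2, 3}): φ is true.
  3 (successors {1, 2, 3}): φ is true.
  4 (successors {0, 1, 2, 4, 5, 6}): φ is true.
  5 (successors {1, 2, 5, 7}): φ is true.
  6 (successors {1, 3, 4, 6}): φ is true.
  7 (successors {0, 1, 4, 5, 7}): φ is true.
Detail at 0 (witness):
  At 0: Dia Box ((s or not s) or s) requires Box ((s or not s) or s) at some successor in {0, 1, 2, 4}.
    Box ((s or not s) or s) holds at 0, so Dia Box ((s or not s) or s) is true at 0.
      At 0: Box ((s or not s) or s) requires (s or not s) or s at every successor {0, 1, 2, 4}.
        At 0: (s or not s) or s is true.
        At 1: (s or not s) or s is true.
        At 2: (s or not s) or s is true.
        At 4: (s or not s) or s is true.
      So Box ((s or not s) or s) is true at 0.

Yes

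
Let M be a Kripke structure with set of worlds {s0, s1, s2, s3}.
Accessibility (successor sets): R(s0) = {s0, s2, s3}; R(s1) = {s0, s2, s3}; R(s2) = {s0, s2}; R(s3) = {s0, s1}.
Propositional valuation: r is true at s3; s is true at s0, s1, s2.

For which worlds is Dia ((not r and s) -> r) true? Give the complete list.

s0, s1

Recall that Dia ψ holds at a world iff ψ holds at some accessible world.
Let φ = Dia ((not r and s) -> r). Evaluate φ at each world:
  s0 (successors {s0, s2, s3}): φ is true.
  s1 (successors {s0, s2, s3}): φ is true.
  s2 (successors {s0, s2}): φ is false.
  s3 (successors {s0, s1}): φ is false.
For instance, at s2:
  At s2: Dia ((not r and s) -> r) requires (not r and s) -> r at some successor in {s0, s2}.
    At s0: (not r and s) -> r is false.
    At s2: (not r and s) -> r is false.
  So Dia ((not r and s) -> r) is false at s2.
Satisfying worlds: {s0, s1}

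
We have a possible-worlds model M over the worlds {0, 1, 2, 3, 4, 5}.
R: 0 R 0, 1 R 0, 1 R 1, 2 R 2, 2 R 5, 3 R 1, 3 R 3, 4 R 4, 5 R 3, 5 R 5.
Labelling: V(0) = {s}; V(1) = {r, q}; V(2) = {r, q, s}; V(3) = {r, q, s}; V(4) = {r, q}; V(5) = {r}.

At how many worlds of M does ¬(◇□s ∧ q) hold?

5

Let φ = ¬(◇□s ∧ q). Evaluate φ at each world:
  0 (successors {0}): φ is true.
  1 (successors {0, 1}): φ is false.
  2 (successors {2, 5}): φ is true.
  3 (successors {1, 3}): φ is true.
  4 (successors {4}): φ is true.
  5 (successors {3, 5}): φ is true.
For instance, at 5:
  At 5: ◇□s ∧ q is false, so ¬(◇□s ∧ q) is true.
    At 5: ◇□s is false, q is false, so ◇□s ∧ q is false.
      At 5: ◇□s requires □s at some successor in {3, 5}.
        At 3: □s is false.
        At 5: □s is false.
      So ◇□s is false at 5.
Satisfying worlds: {0, 2, 3, 4, 5}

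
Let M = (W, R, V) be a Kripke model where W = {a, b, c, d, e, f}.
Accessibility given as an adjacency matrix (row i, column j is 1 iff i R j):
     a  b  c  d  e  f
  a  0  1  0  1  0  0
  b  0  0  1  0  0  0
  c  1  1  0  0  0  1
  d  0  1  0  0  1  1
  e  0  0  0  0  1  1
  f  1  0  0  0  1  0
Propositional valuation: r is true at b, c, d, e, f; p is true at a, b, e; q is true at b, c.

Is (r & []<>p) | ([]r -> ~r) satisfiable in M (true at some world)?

Let φ = (r & []<>p) | ([]r -> ~r). Evaluate φ at each world:
  a (successors {b, d}): φ is true.
  b (successors {c}): φ is true.
  c (successors {a, b, f}): φ is true.
  d (successors {b, e, f}): φ is false.
  e (successors {e, f}): φ is true.
  f (successors {a, e}): φ is true.
Detail at a (witness):
  At a: r & []<>p is false, []r -> ~r is true, so (r & []<>p) | ([]r -> ~r) is true.
    At a: r is false, []<>p is false, so r & []<>p is false.
      At a: []<>p requires <>p at every successor {b, d}.
        <>p fails at b, so []<>p is false at a.
    At a: []r is true, ~r is true, so []r -> ~r is true.
      At a: []r requires r at every successor {b, d}.
        At b: r is true.
        At d: r is true.
      So []r is true at a.

Yes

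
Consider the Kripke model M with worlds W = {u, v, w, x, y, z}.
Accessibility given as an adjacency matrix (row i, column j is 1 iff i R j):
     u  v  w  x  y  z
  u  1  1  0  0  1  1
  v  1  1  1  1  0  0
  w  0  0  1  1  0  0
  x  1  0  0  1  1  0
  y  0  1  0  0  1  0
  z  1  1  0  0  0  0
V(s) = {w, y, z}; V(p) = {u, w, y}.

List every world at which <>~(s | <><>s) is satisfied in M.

none

Let φ = <>~(s | <><>s). Evaluate φ at each world:
  u (successors {u, v, y, z}): φ is false.
  v (successors {u, v, w, x}): φ is false.
  w (successors {w, x}): φ is false.
  x (successors {u, x, y}): φ is false.
  y (successors {v, y}): φ is false.
  z (successors {u, v}): φ is false.
For instance, at u:
  At u: <>~(s | <><>s) requires ~(s | <><>s) at some successor in {u, v, y, z}.
    At u: ~(s | <><>s) is false.
    At v: ~(s | <><>s) is false.
    At y: ~(s | <><>s) is false.
    At z: ~(s | <><>s) is false.
  So <>~(s | <><>s) is false at u.
Satisfying worlds: none.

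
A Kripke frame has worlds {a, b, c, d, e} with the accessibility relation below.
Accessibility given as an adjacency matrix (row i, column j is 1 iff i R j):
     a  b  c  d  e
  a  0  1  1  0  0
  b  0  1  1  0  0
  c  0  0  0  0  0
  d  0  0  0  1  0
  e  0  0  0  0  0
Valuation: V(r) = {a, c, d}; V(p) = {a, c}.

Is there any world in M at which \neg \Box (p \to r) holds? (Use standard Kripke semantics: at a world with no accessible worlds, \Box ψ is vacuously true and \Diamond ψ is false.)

Let φ = \neg \Box (p \to r). Evaluate φ at each world:
  a (successors {b, c}): φ is false.
  b (successors {b, c}): φ is false.
  c (successors ∅): φ is false.
  d (successors {d}): φ is false.
  e (successors ∅): φ is false.
For instance, at b:
  At b: \Box (p \to r) is true, so \neg \Box (p \to r) is false.
    At b: \Box (p \to r) requires p \to r at every successor {b, c}.
      At b: p \to r is true.
      At c: p \to r is true.
    So \Box (p \to r) is true at b.

No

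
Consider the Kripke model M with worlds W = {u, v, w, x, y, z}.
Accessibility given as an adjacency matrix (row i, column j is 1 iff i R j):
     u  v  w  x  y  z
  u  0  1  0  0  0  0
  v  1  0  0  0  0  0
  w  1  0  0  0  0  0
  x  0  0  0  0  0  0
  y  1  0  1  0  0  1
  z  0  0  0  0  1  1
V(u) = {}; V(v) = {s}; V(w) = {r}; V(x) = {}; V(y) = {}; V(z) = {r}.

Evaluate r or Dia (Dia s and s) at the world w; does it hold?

Recall that Dia ψ holds at a world iff ψ holds at some accessible world.
At w: r is true, Dia (Dia s and s) is false, so r or Dia (Dia s and s) is true.
  At w: Dia (Dia s and s) requires Dia s and s at some successor in {u}.
    At u: Dia s and s is false.
  So Dia (Dia s and s) is false at w.

Yes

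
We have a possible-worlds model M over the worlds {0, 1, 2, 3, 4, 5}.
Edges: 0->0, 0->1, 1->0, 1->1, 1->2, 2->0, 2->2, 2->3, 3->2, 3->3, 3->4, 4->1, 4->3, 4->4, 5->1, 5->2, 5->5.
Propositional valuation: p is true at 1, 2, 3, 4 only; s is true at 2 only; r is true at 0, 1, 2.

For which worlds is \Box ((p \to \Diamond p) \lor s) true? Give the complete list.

Let φ = \Box ((p \to \Diamond p) \lor s). Evaluate φ at each world:
  0 (successors {0, 1}): φ is true.
  1 (successors {0, 1, 2}): φ is true.
  2 (successors {0, 2, 3}): φ is true.
  3 (successors {2, 3, 4}): φ is true.
  4 (successors {1, 3, 4}): φ is true.
  5 (successors {1, 2, 5}): φ is true.
For instance, at 2:
  At 2: \Box ((p \to \Diamond p) \lor s) requires (p \to \Diamond p) \lor s at every successor {0, 2, 3}.
      At 0: p \to \Diamond p is true, s is false, so (p \to \Diamond p) \lor s is true.
      At 2: p \to \Diamond p is true, s is true, so (p \to \Diamond p) \lor s is true.
      At 3: p \to \Diamond p is true, s is false, so (p \to \Diamond p) \lor s is true.
  So \Box ((p \to \Diamond p) \lor s) is true at 2.
Satisfying worlds: {0, 1, 2, 3, 4, 5}

0, 1, 2, 3, 4, 5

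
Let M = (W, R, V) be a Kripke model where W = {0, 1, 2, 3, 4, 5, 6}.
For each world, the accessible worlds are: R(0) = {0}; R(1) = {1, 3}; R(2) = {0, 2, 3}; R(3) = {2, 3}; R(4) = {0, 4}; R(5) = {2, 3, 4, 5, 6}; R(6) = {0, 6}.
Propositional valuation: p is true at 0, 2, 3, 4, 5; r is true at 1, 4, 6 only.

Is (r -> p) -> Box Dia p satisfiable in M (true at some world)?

Recall that Box ψ holds at a world iff ψ holds at every accessible world, and Dia ψ holds iff ψ holds at some accessible world.
Let φ = (r -> p) -> Box Dia p. Evaluate φ at each world:
  0 (successors {0}): φ is true.
  1 (successors {1, 3}): φ is true.
  2 (successors {0, 2, 3}): φ is true.
  3 (successors {2, 3}): φ is true.
  4 (successors {0, 4}): φ is true.
  5 (successors {2, 3, 4, 5, 6}): φ is true.
  6 (successors {0, 6}): φ is true.
Detail at 0 (witness):
  At 0: r -> p is true, Box Dia p is true, so (r -> p) -> Box Dia p is true.
    At 0: Box Dia p requires Dia p at every successor {0}.
      At 0: Dia p is true.
    So Box Dia p is true at 0.

Yes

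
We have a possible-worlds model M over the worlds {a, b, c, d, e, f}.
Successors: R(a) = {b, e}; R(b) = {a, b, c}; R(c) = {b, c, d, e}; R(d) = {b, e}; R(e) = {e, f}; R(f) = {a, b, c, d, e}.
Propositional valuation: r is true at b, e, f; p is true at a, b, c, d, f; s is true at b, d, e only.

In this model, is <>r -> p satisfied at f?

Yes

At f: <>r is true, p is true, so <>r -> p is true.
  At f: <>r requires r at some successor in {a, b, c, d, e}.
    r holds at b, so <>r is true at f.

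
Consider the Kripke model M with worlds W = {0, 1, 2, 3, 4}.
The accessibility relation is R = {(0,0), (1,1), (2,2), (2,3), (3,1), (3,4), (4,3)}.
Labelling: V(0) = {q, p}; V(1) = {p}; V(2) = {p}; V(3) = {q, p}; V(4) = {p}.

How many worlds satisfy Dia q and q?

1

Let φ = Dia q and q. Evaluate φ at each world:
  0 (successors {0}): φ is true.
  1 (successors {1}): φ is false.
  2 (successors {2, 3}): φ is false.
  3 (successors {1, 4}): φ is false.
  4 (successors {3}): φ is false.
For instance, at 4:
  At 4: Dia q is true, q is false, so Dia q and q is false.
    At 4: Dia q requires q at some successor in {3}.
      q holds at 3, so Dia q is true at 4.
Satisfying worlds: {0}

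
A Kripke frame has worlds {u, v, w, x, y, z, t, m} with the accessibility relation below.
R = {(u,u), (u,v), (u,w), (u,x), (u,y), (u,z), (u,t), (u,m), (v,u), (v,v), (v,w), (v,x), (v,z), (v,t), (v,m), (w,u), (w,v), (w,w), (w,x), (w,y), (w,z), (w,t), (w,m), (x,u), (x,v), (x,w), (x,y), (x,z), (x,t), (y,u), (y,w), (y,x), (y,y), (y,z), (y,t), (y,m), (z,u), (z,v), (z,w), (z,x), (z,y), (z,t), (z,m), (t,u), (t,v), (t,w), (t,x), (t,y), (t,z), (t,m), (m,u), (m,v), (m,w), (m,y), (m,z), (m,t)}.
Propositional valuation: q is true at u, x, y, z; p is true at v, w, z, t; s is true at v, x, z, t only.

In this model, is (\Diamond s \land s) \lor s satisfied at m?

At m: \Diamond s \land s is false, s is false, so (\Diamond s \land s) \lor s is false.
  At m: \Diamond s is true, s is false, so \Diamond s \land s is false.
    At m: \Diamond s requires s at some successor in {u, v, w, y, z, t}.
      s holds at v, so \Diamond s is true at m.

No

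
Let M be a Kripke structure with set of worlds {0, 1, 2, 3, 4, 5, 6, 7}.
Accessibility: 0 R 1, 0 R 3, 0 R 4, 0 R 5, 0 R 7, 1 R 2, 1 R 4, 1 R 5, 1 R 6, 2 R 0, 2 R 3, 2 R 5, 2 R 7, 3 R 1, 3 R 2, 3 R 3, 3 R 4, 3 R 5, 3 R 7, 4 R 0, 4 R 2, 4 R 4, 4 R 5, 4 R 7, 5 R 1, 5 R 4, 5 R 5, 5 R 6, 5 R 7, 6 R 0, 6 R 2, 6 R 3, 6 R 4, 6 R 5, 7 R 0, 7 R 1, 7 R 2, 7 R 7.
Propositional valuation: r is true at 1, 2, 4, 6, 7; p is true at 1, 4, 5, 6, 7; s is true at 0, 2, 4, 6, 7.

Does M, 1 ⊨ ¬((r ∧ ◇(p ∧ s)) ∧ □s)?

At 1: (r ∧ ◇(p ∧ s)) ∧ □s is false, so ¬((r ∧ ◇(p ∧ s)) ∧ □s) is true.
  At 1: r ∧ ◇(p ∧ s) is true, □s is false, so (r ∧ ◇(p ∧ s)) ∧ □s is false.
    At 1: r is true, ◇(p ∧ s) is true, so r ∧ ◇(p ∧ s) is true.
      At 1: ◇(p ∧ s) requires p ∧ s at some successor in {2, 4, 5, 6}.
        p ∧ s holds at 4, so ◇(p ∧ s) is true at 1.
    At 1: □s requires s at every successor {2, 4, 5, 6}.
      s fails at 5, so □s is false at 1.

Yes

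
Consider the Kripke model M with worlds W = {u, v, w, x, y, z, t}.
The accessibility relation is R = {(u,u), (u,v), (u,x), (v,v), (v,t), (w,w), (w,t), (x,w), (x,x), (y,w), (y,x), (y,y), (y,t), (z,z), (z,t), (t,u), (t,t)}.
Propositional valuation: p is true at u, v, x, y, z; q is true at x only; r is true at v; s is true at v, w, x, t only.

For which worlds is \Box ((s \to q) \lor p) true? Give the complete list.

u

Let φ = \Box ((s \to q) \lor p). Evaluate φ at each world:
  u (successors {u, v, x}): φ is true.
  v (successors {v, t}): φ is false.
  w (successors {w, t}): φ is false.
  x (successors {w, x}): φ is false.
  y (successors {w, x, y, t}): φ is false.
  z (successors {z, t}): φ is false.
  t (successors {u, t}): φ is false.
For instance, at y:
  At y: \Box ((s \to q) \lor p) requires (s \to q) \lor p at every successor {w, x, y, t}.
    (s \to q) \lor p fails at w, so \Box ((s \to q) \lor p) is false at y.
Satisfying worlds: {u}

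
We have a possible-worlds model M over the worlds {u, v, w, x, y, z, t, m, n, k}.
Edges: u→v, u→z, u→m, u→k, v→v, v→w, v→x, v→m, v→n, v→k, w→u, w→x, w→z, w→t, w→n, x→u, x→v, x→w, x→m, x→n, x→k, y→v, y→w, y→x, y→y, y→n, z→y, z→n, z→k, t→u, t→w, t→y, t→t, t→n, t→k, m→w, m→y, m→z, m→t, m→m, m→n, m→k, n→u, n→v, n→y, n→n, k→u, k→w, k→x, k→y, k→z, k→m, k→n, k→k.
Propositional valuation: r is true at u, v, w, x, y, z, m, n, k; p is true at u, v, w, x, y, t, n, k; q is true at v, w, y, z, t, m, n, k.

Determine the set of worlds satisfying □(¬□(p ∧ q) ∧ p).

y, z, t, n

Let φ = □(¬□(p ∧ q) ∧ p). Evaluate φ at each world:
  u (successors {v, z, m, k}): φ is false.
  v (successors {v, w, x, m, n, k}): φ is false.
  w (successors {u, x, z, t, n}): φ is false.
  x (successors {u, v, w, m, n, k}): φ is false.
  y (successors {v, w, x, y, n}): φ is true.
  z (successors {y, n, k}): φ is true.
  t (successors {u, w, y, t, n, k}): φ is true.
  m (successors {w, y, z, t, m, n, k}): φ is false.
  n (successors {u, v, y, n}): φ is true.
  k (successors {u, w, x, y, z, m, n, k}): φ is false.
For instance, at n:
  At n: □(¬□(p ∧ q) ∧ p) requires ¬□(p ∧ q) ∧ p at every successor {u, v, y, n}.
    At u: ¬□(p ∧ q) ∧ p is true.
    At v: ¬□(p ∧ q) ∧ p is true.
    At y: ¬□(p ∧ q) ∧ p is true.
    At n: ¬□(p ∧ q) ∧ p is true.
  So □(¬□(p ∧ q) ∧ p) is true at n.
Satisfying worlds: {y, z, t, n}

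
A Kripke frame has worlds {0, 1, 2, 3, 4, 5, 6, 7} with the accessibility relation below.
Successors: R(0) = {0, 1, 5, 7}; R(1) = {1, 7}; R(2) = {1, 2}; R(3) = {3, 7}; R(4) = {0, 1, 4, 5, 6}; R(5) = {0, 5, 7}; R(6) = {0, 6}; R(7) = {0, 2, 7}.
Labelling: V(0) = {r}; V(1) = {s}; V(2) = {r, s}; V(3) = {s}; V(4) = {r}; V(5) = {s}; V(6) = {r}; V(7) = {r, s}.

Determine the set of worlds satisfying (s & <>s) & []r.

7

Let φ = (s & <>s) & []r. Evaluate φ at each world:
  0 (successors {0, 1, 5, 7}): φ is false.
  1 (successors {1, 7}): φ is false.
  2 (successors {1, 2}): φ is false.
  3 (successors {3, 7}): φ is false.
  4 (successors {0, 1, 4, 5, 6}): φ is false.
  5 (successors {0, 5, 7}): φ is false.
  6 (successors {0, 6}): φ is false.
  7 (successors {0, 2, 7}): φ is true.
For instance, at 4:
  At 4: s & <>s is false, []r is false, so (s & <>s) & []r is false.
    At 4: s is false, <>s is true, so s & <>s is false.
      At 4: <>s requires s at some successor in {0, 1, 4, 5, 6}.
        s holds at 1, so <>s is true at 4.
    At 4: []r requires r at every successor {0, 1, 4, 5, 6}.
      r fails at 1, so []r is false at 4.
Satisfying worlds: {7}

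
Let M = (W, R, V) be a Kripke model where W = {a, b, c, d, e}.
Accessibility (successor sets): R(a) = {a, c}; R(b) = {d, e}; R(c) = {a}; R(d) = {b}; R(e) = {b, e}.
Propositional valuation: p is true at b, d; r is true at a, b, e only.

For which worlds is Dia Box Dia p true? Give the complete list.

b, d, e

Recall that Box ψ holds at a world iff ψ holds at every accessible world, and Dia ψ holds iff ψ holds at some accessible world.
Let φ = Dia Box Dia p. Evaluate φ at each world:
  a (successors {a, c}): φ is false.
  b (successors {d, e}): φ is true.
  c (successors {a}): φ is false.
  d (successors {b}): φ is true.
  e (successors {b, e}): φ is true.
For instance, at a:
  At a: Dia Box Dia p requires Box Dia p at some successor in {a, c}.
    At a: Box Dia p is false.
    At c: Box Dia p is false.
  So Dia Box Dia p is false at a.
Satisfying worlds: {b, d, e}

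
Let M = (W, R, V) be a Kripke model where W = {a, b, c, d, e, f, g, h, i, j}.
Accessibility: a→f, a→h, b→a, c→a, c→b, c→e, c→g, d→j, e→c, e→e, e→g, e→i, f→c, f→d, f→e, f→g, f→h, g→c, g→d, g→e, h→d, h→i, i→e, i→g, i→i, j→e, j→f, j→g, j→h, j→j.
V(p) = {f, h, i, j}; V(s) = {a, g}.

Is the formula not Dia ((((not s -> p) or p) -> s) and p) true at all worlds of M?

Yes

Let φ = not Dia ((((not s -> p) or p) -> s) and p). Evaluate φ at each world:
  a (successors {f, h}): φ is true.
  b (successors {a}): φ is true.
  c (successors {a, b, e, g}): φ is true.
  d (successors {j}): φ is true.
  e (successors {c, e, g, i}): φ is true.
  f (successors {c, d, e, g, h}): φ is true.
  g (successors {c, d, e}): φ is true.
  h (successors {d, i}): φ is true.
  i (successors {e, g, i}): φ is true.
  j (successors {e, f, g, h, j}): φ is true.
For instance, at e:
  At e: Dia ((((not s -> p) or p) -> s) and p) is false, so not Dia ((((not s -> p) or p) -> s) and p) is true.
    At e: Dia ((((not s -> p) or p) -> s) and p) requires (((not s -> p) or p) -> s) and p at some successor in {c, e, g, i}.
      At c: (((not s -> p) or p) -> s) and p is false.
      At e: (((not s -> p) or p) -> s) and p is false.
      At g: (((not s -> p) or p) -> s) and p is false.
      At i: (((not s -> p) or p) -> s) and p is false.
    So Dia ((((not s -> p) or p) -> s) and p) is false at e.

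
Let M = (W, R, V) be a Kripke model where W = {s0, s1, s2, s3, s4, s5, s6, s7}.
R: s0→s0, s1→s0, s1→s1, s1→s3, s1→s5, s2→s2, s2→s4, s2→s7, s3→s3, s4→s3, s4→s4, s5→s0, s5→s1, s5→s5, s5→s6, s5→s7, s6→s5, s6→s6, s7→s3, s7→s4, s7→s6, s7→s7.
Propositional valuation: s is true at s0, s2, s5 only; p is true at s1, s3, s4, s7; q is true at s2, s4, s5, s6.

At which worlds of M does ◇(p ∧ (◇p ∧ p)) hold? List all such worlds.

Recall that ◇ψ holds at a world iff ψ holds at some accessible world.
Let φ = ◇(p ∧ (◇p ∧ p)). Evaluate φ at each world:
  s0 (successors {s0}): φ is false.
  s1 (successors {s0, s1, s3, s5}): φ is true.
  s2 (successors {s2, s4, s7}): φ is true.
  s3 (successors {s3}): φ is true.
  s4 (successors {s3, s4}): φ is true.
  s5 (successors {s0, s1, s5, s6, s7}): φ is true.
  s6 (successors {s5, s6}): φ is false.
  s7 (successors {s3, s4, s6, s7}): φ is true.
For instance, at s6:
  At s6: ◇(p ∧ (◇p ∧ p)) requires p ∧ (◇p ∧ p) at some successor in {s5, s6}.
    At s5: p ∧ (◇p ∧ p) is false.
    At s6: p ∧ (◇p ∧ p) is false.
  So ◇(p ∧ (◇p ∧ p)) is false at s6.
Satisfying worlds: {s1, s2, s3, s4, s5, s7}

s1, s2, s3, s4, s5, s7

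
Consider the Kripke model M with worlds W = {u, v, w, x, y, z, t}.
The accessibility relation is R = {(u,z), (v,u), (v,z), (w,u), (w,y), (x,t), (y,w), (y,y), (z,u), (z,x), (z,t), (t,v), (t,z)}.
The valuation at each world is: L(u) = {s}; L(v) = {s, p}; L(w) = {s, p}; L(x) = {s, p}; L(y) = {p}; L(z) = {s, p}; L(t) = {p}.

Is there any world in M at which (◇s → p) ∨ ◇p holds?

Let φ = (◇s → p) ∨ ◇p. Evaluate φ at each world:
  u (successors {z}): φ is true.
  v (successors {u, z}): φ is true.
  w (successors {u, y}): φ is true.
  x (successors {t}): φ is true.
  y (successors {w, y}): φ is true.
  z (successors {u, x, t}): φ is true.
  t (successors {v, z}): φ is true.
Detail at u (witness):
  At u: ◇s → p is false, ◇p is true, so (◇s → p) ∨ ◇p is true.
    At u: ◇s is true, p is false, so ◇s → p is false.
      At u: ◇s requires s at some successor in {z}.
        s holds at z, so ◇s is true at u.
    At u: ◇p requires p at some successor in {z}.
      p holds at z, so ◇p is true at u.

Yes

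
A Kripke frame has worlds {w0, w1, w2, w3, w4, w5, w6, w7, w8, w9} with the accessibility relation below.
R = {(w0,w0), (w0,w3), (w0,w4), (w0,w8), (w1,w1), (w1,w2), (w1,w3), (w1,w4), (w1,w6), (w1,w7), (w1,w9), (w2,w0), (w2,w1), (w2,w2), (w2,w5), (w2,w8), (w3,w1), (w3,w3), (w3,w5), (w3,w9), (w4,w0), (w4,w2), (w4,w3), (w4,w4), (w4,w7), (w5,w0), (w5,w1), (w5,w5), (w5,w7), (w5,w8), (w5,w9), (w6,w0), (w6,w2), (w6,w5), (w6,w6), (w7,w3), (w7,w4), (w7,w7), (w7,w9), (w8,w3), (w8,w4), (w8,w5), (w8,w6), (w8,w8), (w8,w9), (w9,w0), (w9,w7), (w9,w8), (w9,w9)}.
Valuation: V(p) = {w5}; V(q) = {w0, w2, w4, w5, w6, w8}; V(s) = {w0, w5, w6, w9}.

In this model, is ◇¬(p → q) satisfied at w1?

Recall that ◇ψ holds at a world iff ψ holds at some accessible world.
At w1: ◇¬(p → q) requires ¬(p → q) at some successor in {w1, w2, w3, w4, w6, w7, w9}.
  At w1: ¬(p → q) is false.
  At w2: ¬(p → q) is false.
  At w3: ¬(p → q) is false.
  At w4: ¬(p → q) is false.
  At w6: ¬(p → q) is false.
  At w7: ¬(p → q) is false.
  At w9: ¬(p → q) is false.
So ◇¬(p → q) is false at w1.

No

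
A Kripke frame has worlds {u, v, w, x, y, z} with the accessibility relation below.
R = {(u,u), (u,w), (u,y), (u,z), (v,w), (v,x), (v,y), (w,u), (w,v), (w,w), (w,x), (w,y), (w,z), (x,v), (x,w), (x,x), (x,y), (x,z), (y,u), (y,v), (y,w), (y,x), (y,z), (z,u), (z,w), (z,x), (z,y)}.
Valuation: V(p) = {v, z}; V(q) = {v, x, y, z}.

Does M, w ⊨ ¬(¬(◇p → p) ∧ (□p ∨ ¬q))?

Recall that □ψ holds at a world iff ψ holds at every accessible world, and ◇ψ holds iff ψ holds at some accessible world.
At w: ¬(◇p → p) ∧ (□p ∨ ¬q) is true, so ¬(¬(◇p → p) ∧ (□p ∨ ¬q)) is false.
  At w: ¬(◇p → p) is true, □p ∨ ¬q is true, so ¬(◇p → p) ∧ (□p ∨ ¬q) is true.
    At w: ◇p → p is false, so ¬(◇p → p) is true.
      At w: ◇p is true, p is false, so ◇p → p is false.
    At w: □p is false, ¬q is true, so □p ∨ ¬q is true.
      At w: □p requires p at every successor {u, v, w, x, y, z}.
        p fails at u, so □p is false at w.

No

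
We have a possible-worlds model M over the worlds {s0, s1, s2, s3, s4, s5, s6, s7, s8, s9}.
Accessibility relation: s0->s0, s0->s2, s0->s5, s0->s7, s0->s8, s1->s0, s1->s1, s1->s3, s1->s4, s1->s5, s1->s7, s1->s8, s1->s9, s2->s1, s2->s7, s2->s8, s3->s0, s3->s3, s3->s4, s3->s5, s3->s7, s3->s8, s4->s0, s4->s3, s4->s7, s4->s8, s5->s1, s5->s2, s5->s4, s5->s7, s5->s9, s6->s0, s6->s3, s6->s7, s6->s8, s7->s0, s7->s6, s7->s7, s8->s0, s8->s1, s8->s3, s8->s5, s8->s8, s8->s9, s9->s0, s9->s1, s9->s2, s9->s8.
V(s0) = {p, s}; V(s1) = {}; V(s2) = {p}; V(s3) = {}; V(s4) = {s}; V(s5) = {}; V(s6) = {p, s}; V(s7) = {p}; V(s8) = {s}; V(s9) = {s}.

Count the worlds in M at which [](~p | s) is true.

1

Let φ = [](~p | s). Evaluate φ at each world:
  s0 (successors {s0, s2, s5, s7, s8}): φ is false.
  s1 (successors {s0, s1, s3, s4, s5, s7, s8, s9}): φ is false.
  s2 (successors {s1, s7, s8}): φ is false.
  s3 (successors {s0, s3, s4, s5, s7, s8}): φ is false.
  s4 (successors {s0, s3, s7, s8}): φ is false.
  s5 (successors {s1, s2, s4, s7, s9}): φ is false.
  s6 (successors {s0, s3, s7, s8}): φ is false.
  s7 (successors {s0, s6, s7}): φ is false.
  s8 (successors {s0, s1, s3, s5, s8, s9}): φ is true.
  s9 (successors {s0, s1, s2, s8}): φ is false.
For instance, at s1:
  At s1: [](~p | s) requires ~p | s at every successor {s0, s1, s3, s4, s5, s7, s8, s9}.
    ~p | s fails at s7, so [](~p | s) is false at s1.
Satisfying worlds: {s8}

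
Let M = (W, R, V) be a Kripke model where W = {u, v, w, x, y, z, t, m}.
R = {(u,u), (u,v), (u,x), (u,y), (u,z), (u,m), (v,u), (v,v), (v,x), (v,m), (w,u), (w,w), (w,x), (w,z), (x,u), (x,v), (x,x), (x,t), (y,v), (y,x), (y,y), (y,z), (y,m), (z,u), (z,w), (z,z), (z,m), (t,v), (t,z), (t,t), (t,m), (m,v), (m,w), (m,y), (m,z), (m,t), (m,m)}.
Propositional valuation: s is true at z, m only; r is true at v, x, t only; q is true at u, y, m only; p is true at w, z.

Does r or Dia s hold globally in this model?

Let φ = r or Dia s. Evaluate φ at each world:
  u (successors {u, v, x, y, z, m}): φ is true.
  v (successors {u, v, x, m}): φ is true.
  w (successors {u, w, x, z}): φ is true.
  x (successors {u, v, x, t}): φ is true.
  y (successors {v, x, y, z, m}): φ is true.
  z (successors {u, w, z, m}): φ is true.
  t (successors {v, z, t, m}): φ is true.
  m (successors {v, w, y, z, t, m}): φ is true.
For instance, at z:
  At z: r is false, Dia s is true, so r or Dia s is true.
    At z: Dia s requires s at some successor in {u, w, z, m}.
      s holds at z, so Dia s is true at z.

Yes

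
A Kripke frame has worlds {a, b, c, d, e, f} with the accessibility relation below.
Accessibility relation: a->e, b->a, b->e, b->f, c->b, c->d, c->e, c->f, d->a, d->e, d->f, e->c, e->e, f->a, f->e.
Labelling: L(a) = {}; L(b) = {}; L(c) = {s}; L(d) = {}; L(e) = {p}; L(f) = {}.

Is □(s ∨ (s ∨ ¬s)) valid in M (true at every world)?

Yes

Recall that □ψ holds at a world iff ψ holds at every accessible world, and ◇ψ holds iff ψ holds at some accessible world.
Let φ = □(s ∨ (s ∨ ¬s)). Evaluate φ at each world:
  a (successors {e}): φ is true.
  b (successors {a, e, f}): φ is true.
  c (successors {b, d, e, f}): φ is true.
  d (successors {a, e, f}): φ is true.
  e (successors {c, e}): φ is true.
  f (successors {a, e}): φ is true.
For instance, at e:
  At e: □(s ∨ (s ∨ ¬s)) requires s ∨ (s ∨ ¬s) at every successor {c, e}.
    At c: s ∨ (s ∨ ¬s) is true.
    At e: s ∨ (s ∨ ¬s) is true.
  So □(s ∨ (s ∨ ¬s)) is true at e.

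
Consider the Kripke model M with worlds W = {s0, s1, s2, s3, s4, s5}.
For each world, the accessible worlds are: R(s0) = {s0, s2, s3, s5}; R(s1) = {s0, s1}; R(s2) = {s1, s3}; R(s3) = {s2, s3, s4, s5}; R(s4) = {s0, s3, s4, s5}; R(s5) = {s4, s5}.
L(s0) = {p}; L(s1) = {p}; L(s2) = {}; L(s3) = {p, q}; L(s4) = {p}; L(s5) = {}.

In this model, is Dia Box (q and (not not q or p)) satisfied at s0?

At s0: Dia Box (q and (not not q or p)) requires Box (q and (not not q or p)) at some successor in {s0, s2, s3, s5}.
  At s0: Box (q and (not not q or p)) is false.
  At s2: Box (q and (not not q or p)) is false.
  At s3: Box (q and (not not q or p)) is false.
  At s5: Box (q and (not not q or p)) is false.
So Dia Box (q and (not not q or p)) is false at s0.

No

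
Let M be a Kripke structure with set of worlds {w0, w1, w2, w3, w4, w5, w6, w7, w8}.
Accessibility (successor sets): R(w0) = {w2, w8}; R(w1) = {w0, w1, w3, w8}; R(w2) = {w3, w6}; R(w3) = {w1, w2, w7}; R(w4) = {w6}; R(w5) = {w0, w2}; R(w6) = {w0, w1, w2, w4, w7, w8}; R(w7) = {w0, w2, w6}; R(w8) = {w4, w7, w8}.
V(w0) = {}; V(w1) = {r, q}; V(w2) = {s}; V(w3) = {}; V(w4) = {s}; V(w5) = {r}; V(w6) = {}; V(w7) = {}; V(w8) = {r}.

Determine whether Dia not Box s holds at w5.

Recall that Box ψ holds at a world iff ψ holds at every accessible world, and Dia ψ holds iff ψ holds at some accessible world.
At w5: Dia not Box s requires not Box s at some successor in {w0, w2}.
  not Box s holds at w0, so Dia not Box s is true at w5.
    At w0: Box s is false, so not Box s is true.
      At w0: Box s requires s at every successor {w2, w8}.
        s fails at w8, so Box s is false at w0.

Yes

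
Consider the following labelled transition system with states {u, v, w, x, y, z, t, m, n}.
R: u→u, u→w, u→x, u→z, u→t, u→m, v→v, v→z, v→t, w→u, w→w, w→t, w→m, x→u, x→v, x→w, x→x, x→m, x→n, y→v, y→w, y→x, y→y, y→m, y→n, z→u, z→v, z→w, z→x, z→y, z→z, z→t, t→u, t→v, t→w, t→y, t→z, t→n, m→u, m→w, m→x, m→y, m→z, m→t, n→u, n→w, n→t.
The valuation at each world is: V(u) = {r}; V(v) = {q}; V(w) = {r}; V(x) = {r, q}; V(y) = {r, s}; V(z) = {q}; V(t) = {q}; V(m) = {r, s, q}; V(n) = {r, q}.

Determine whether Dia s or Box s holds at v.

At v: Dia s is false, Box s is false, so Dia s or Box s is false.
  At v: Dia s requires s at some successor in {v, z, t}.
    At v: s is false.
    At z: s is false.
    At t: s is false.
  So Dia s is false at v.
  At v: Box s requires s at every successor {v, z, t}.
    s fails at v, so Box s is false at v.

No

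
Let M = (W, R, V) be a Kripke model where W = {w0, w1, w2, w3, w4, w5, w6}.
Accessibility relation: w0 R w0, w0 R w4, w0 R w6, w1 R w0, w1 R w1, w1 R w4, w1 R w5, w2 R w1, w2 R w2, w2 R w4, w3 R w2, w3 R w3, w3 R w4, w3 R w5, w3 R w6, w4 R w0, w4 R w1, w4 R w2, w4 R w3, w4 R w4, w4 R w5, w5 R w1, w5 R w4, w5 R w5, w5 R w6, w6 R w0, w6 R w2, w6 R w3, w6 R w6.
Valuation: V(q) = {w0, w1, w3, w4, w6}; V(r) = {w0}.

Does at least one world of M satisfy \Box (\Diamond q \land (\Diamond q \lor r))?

Let φ = \Box (\Diamond q \land (\Diamond q \lor r)). Evaluate φ at each world:
  w0 (successors {w0, w4, w6}): φ is true.
  w1 (successors {w0, w1, w4, w5}): φ is true.
  w2 (successors {w1, w2, w4}): φ is true.
  w3 (successors {w2, w3, w4, w5, w6}): φ is true.
  w4 (successors {w0, w1, w2, w3, w4, w5}): φ is true.
  w5 (successors {w1, w4, w5, w6}): φ is true.
  w6 (successors {w0, w2, w3, w6}): φ is true.
Detail at w0 (witness):
  At w0: \Box (\Diamond q \land (\Diamond q \lor r)) requires \Diamond q \land (\Diamond q \lor r) at every successor {w0, w4, w6}.
      At w0: \Diamond q is true, \Diamond q \lor r is true, so \Diamond q \land (\Diamond q \lor r) is true.
      At w4: \Diamond q is true, \Diamond q \lor r is true, so \Diamond q \land (\Diamond q \lor r) is true.
      At w6: \Diamond q is true, \Diamond q \lor r is true, so \Diamond q \land (\Diamond q \lor r) is true.
  So \Box (\Diamond q \land (\Diamond q \lor r)) is true at w0.

Yes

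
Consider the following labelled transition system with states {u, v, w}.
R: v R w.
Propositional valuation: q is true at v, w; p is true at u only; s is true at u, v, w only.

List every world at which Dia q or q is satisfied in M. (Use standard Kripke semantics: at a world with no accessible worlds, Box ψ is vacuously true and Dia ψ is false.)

Recall that Dia ψ holds at a world iff ψ holds at some accessible world.
Let φ = Dia q or q. Evaluate φ at each world:
  u (successors ∅): φ is false.
  v (successors {w}): φ is true.
  w (successors ∅): φ is true.
For instance, at v:
  At v: Dia q is true, q is true, so Dia q or q is true.
    At v: Dia q requires q at some successor in {w}.
      q holds at w, so Dia q is true at v.
Satisfying worlds: {v, w}

v, w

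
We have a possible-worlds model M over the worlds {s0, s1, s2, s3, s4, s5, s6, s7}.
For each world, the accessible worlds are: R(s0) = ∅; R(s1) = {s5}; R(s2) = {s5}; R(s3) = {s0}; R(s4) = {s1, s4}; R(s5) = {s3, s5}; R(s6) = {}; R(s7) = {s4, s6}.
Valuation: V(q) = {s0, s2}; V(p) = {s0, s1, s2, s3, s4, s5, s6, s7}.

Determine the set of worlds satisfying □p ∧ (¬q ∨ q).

Let φ = □p ∧ (¬q ∨ q). Evaluate φ at each world:
  s0 (successors ∅): φ is true.
  s1 (successors {s5}): φ is true.
  s2 (successors {s5}): φ is true.
  s3 (successors {s0}): φ is true.
  s4 (successors {s1, s4}): φ is true.
  s5 (successors {s3, s5}): φ is true.
  s6 (successors ∅): φ is true.
  s7 (successors {s4, s6}): φ is true.
For instance, at s2:
  At s2: □p is true, ¬q ∨ q is true, so □p ∧ (¬q ∨ q) is true.
    At s2: □p requires p at every successor {s5}.
      At s5: p is true.
    So □p is true at s2.
Satisfying worlds: {s0, s1, s2, s3, s4, s5, s6, s7}

s0, s1, s2, s3, s4, s5, s6, s7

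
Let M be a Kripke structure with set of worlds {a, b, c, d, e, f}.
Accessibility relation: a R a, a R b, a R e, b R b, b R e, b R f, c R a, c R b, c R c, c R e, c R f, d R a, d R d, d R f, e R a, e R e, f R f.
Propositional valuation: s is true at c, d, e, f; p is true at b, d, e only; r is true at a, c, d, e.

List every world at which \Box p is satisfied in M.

none

Let φ = \Box p. Evaluate φ at each world:
  a (successors {a, b, e}): φ is false.
  b (successors {b, e, f}): φ is false.
  c (successors {a, b, c, e, f}): φ is false.
  d (successors {a, d, f}): φ is false.
  e (successors {a, e}): φ is false.
  f (successors {f}): φ is false.
For instance, at d:
  At d: \Box p requires p at every successor {a, d, f}.
    p fails at a, so \Box p is false at d.
Satisfying worlds: none.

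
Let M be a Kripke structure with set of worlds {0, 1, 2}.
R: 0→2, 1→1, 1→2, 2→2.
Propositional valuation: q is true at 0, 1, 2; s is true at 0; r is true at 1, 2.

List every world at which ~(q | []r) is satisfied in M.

none

Let φ = ~(q | []r). Evaluate φ at each world:
  0 (successors {2}): φ is false.
  1 (successors {1, 2}): φ is false.
  2 (successors {2}): φ is false.
For instance, at 0:
  At 0: q | []r is true, so ~(q | []r) is false.
    At 0: q is true, []r is true, so q | []r is true.
      At 0: []r requires r at every successor {2}.
        At 2: r is true.
      So []r is true at 0.
Satisfying worlds: none.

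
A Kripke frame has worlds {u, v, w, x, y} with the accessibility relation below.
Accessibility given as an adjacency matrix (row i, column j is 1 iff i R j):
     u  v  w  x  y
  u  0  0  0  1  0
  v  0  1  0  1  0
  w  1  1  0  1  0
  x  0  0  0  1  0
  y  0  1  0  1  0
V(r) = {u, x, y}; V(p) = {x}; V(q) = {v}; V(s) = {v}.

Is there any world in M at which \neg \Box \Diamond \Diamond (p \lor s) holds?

Let φ = \neg \Box \Diamond \Diamond (p \lor s). Evaluate φ at each world:
  u (successors {x}): φ is false.
  v (successors {v, x}): φ is false.
  w (successors {u, v, x}): φ is false.
  x (successors {x}): φ is false.
  y (successors {v, x}): φ is false.
For instance, at w:
  At w: \Box \Diamond \Diamond (p \lor s) is true, so \neg \Box \Diamond \Diamond (p \lor s) is false.
    At w: \Box \Diamond \Diamond (p \lor s) requires \Diamond \Diamond (p \lor s) at every successor {u, v, x}.
      At u: \Diamond \Diamond (p \lor s) is true.
      At v: \Diamond \Diamond (p \lor s) is true.
      At x: \Diamond \Diamond (p \lor s) is true.
    So \Box \Diamond \Diamond (p \lor s) is true at w.

No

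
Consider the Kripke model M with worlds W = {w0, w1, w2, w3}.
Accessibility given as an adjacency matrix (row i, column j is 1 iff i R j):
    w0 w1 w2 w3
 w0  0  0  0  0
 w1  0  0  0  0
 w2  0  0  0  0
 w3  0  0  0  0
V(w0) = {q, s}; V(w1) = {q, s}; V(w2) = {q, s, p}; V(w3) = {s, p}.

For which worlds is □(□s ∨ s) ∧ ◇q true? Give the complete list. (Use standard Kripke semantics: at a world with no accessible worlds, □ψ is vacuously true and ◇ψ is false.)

none

Let φ = □(□s ∨ s) ∧ ◇q. Evaluate φ at each world:
  w0 (successors ∅): φ is false.
  w1 (successors ∅): φ is false.
  w2 (successors ∅): φ is false.
  w3 (successors ∅): φ is false.
For instance, at w1:
  At w1: □(□s ∨ s) is true, ◇q is false, so □(□s ∨ s) ∧ ◇q is false.
    At w1: no accessible worlds, so □(□s ∨ s) holds vacuously.
    At w1: no accessible worlds, so ◇q is false.
Satisfying worlds: none.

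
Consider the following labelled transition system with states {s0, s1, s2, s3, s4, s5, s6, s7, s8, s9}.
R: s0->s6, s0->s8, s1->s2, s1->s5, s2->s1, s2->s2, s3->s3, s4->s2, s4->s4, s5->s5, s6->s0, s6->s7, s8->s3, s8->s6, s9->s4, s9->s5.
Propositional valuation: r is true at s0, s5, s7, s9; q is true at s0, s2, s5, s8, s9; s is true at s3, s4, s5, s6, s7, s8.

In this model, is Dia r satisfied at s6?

At s6: Dia r requires r at some successor in {s0, s7}.
  r holds at s0, so Dia r is true at s6.

Yes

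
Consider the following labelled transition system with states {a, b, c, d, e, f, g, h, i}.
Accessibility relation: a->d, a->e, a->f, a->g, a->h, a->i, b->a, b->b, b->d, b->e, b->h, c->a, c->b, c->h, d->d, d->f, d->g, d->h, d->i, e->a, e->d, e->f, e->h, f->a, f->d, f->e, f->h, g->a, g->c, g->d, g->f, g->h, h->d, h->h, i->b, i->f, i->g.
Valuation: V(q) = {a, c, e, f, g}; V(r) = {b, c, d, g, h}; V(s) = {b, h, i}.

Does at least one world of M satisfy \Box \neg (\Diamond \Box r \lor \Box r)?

No

Let φ = \Box \neg (\Diamond \Box r \lor \Box r). Evaluate φ at each world:
  a (successors {d, e, f, g, h, i}): φ is false.
  b (successors {a, b, d, e, h}): φ is false.
  c (successors {a, b, h}): φ is false.
  d (successors {d, f, g, h, i}): φ is false.
  e (successors {a, d, f, h}): φ is false.
  f (successors {a, d, e, h}): φ is false.
  g (successors {a, c, d, f, h}): φ is false.
  h (successors {d, h}): φ is false.
  i (successors {b, f, g}): φ is false.
For instance, at b:
  At b: \Box \neg (\Diamond \Box r \lor \Box r) requires \neg (\Diamond \Box r \lor \Box r) at every successor {a, b, d, e, h}.
    \neg (\Diamond \Box r \lor \Box r) fails at a, so \Box \neg (\Diamond \Box r \lor \Box r) is false at b.
      At a: \Diamond \Box r \lor \Box r is true, so \neg (\Diamond \Box r \lor \Box r) is false.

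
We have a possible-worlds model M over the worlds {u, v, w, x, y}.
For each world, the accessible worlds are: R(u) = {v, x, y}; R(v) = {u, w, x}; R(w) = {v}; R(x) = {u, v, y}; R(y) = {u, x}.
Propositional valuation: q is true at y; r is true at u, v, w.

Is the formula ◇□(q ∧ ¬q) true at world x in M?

At x: ◇□(q ∧ ¬q) requires □(q ∧ ¬q) at some successor in {u, v, y}.
  At u: □(q ∧ ¬q) is false.
  At v: □(q ∧ ¬q) is false.
  At y: □(q ∧ ¬q) is false.
So ◇□(q ∧ ¬q) is false at x.

No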